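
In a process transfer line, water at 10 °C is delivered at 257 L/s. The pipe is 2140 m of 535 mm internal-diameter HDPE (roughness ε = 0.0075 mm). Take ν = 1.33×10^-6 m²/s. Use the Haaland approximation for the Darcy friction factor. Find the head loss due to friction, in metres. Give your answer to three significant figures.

V = 4Q/(πD²) = 4·0.257/(π·0.535²) = 1.143 m/s
Re = VD/ν = 1.143·0.535/1.33×10^-6 = 4.60×10^5 → turbulent
ε/D = 0.0075/535 = 1.40×10^-5
Haaland: f = 0.01341
h_f = f(L/D)V²/(2g) = 0.01341·(2140/0.535)·1.143²/(2·9.81) = 3.574 m

h_f ≈ 3.57 m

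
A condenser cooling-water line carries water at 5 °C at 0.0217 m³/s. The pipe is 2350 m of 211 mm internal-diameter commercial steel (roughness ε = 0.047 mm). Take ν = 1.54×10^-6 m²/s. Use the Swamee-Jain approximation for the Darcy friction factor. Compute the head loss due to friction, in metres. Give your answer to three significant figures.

h_f ≈ 4.29 m

V = 4Q/(πD²) = 4·0.0217/(π·0.211²) = 0.6206 m/s
Re = VD/ν = 0.6206·0.211/1.54×10^-6 = 8.50×10^4 → turbulent
ε/D = 0.047/211 = 2.23×10^-4
Swamee-Jain: f = 0.01963
h_f = f(L/D)V²/(2g) = 0.01963·(2350/0.211)·0.6206²/(2·9.81) = 4.293 m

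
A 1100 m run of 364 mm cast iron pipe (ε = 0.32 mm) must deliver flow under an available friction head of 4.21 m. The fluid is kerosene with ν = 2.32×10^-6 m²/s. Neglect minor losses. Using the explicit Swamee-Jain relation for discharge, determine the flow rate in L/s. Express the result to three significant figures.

Swamee-Jain (Type II): Q = -0.965·√(gD⁵h_f/L)·ln[ε/(3.7D) + √(3.17ν²L/(gD³h_f))]
√(gD⁵h_f/L) = √(9.81·0.364⁵·4.21/1100) = 0.01549
ε/(3.7D) = 2.38×10^-4; √(3.17ν²L/(gD³h_f)) = 9.71×10^-5
Q = -0.965·0.01549·ln(3.347×10^-4) = 0.1196 m³/s
Check: V = 1.15 m/s, Re = 1.80×10^5, f = 0.02085, h_f = 4.24 m ≈ 4.21 m ✓

Q ≈ 120 L/s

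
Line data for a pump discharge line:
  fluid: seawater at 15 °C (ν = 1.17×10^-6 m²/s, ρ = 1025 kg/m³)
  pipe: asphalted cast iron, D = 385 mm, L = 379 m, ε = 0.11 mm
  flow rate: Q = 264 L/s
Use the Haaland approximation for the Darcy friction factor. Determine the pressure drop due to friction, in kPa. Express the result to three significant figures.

V = 4Q/(πD²) = 4·0.264/(π·0.385²) = 2.268 m/s
Re = VD/ν = 2.268·0.385/1.17×10^-6 = 7.46×10^5 → turbulent
ε/D = 0.11/385 = 2.86×10^-4
Haaland: f = 0.01567
h_f = f(L/D)V²/(2g) = 0.01567·(379/0.385)·2.268²/(2·9.81) = 4.044 m
Δp = ρg·h_f = 1025·9.81·4.044 = 40.66 kPa

Δp ≈ 40.7 kPa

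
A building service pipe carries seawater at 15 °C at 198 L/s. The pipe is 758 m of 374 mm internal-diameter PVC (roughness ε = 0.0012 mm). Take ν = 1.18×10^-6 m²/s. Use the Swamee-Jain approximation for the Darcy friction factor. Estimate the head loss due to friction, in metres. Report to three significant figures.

V = 4Q/(πD²) = 4·0.198/(π·0.374²) = 1.802 m/s
Re = VD/ν = 1.802·0.374/1.18×10^-6 = 5.71×10^5 → turbulent
ε/D = 0.0012/374 = 3.21×10^-6
Swamee-Jain: f = 0.01284
h_f = f(L/D)V²/(2g) = 0.01284·(758/0.374)·1.802²/(2·9.81) = 4.309 m

h_f ≈ 4.31 m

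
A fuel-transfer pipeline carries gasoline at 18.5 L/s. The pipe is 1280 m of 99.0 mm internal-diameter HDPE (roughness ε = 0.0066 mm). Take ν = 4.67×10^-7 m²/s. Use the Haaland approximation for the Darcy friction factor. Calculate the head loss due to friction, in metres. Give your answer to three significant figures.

V = 4Q/(πD²) = 4·0.0185/(π·0.0990²) = 2.403 m/s
Re = VD/ν = 2.403·0.0990/4.67×10^-7 = 5.09×10^5 → turbulent
ε/D = 0.0066/99.0 = 6.67×10^-5
Haaland: f = 0.01384
h_f = f(L/D)V²/(2g) = 0.01384·(1280/0.0990)·2.403²/(2·9.81) = 52.68 m

h_f ≈ 52.7 m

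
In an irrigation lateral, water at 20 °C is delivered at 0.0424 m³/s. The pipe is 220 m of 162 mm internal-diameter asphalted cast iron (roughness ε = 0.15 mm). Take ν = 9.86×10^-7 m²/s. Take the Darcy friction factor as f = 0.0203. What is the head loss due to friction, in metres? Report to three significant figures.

h_f ≈ 5.95 m

V = 4Q/(πD²) = 4·0.0424/(π·0.162²) = 2.057 m/s
h_f = f(L/D)V²/(2g) = 0.02030·(220/0.162)·2.057²/(2·9.81) = 5.946 m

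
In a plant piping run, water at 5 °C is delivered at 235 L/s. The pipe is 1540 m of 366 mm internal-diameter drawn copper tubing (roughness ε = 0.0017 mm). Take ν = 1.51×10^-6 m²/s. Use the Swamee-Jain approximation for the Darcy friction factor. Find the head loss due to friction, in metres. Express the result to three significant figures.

h_f ≈ 13.9 m

V = 4Q/(πD²) = 4·0.235/(π·0.366²) = 2.234 m/s
Re = VD/ν = 2.234·0.366/1.51×10^-6 = 5.41×10^5 → turbulent
ε/D = 0.0017/366 = 4.64×10^-6
Swamee-Jain: f = 0.01299
h_f = f(L/D)V²/(2g) = 0.01299·(1540/0.366)·2.234²/(2·9.81) = 13.89 m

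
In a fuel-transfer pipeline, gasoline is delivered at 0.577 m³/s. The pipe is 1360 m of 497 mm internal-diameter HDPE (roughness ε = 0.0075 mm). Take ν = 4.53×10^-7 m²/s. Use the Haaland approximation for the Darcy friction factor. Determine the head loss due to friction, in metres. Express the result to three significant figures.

V = 4Q/(πD²) = 4·0.577/(π·0.497²) = 2.974 m/s
Re = VD/ν = 2.974·0.497/4.53×10^-7 = 3.26×10^6 → turbulent
ε/D = 0.0075/497 = 1.51×10^-5
Haaland: f = 0.01020
h_f = f(L/D)V²/(2g) = 0.01020·(1360/0.497)·2.974²/(2·9.81) = 12.58 m

h_f ≈ 12.6 m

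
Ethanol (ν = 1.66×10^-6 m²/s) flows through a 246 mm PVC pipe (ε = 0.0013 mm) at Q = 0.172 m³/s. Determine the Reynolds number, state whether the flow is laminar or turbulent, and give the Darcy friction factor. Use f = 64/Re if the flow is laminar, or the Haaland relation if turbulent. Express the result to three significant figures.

Re ≈ 5.36×10^5; turbulent; f ≈ 0.0130

V = 4Q/(πD²) = 3.619 m/s
Re = VD/ν = 3.619·0.246/1.66×10^-6 = 5.36×10^5
Re > 4000 → turbulent; ε/D = 5.28×10^-6
Haaland: f = 0.01296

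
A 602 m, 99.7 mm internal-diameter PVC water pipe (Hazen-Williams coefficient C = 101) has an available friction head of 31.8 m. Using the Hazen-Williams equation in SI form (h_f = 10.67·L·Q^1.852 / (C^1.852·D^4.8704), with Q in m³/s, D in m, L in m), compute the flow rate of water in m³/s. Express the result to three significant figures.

Q ≈ 0.0134 m³/s

Rearranging: Q = [h_f·C^1.852·D^4.8704 / (10.67·L)]^(1/1.852)
Q = [31.8·101^1.852·0.0997^4.8704 / (10.67·602)]^0.540 = 0.01338 m³/s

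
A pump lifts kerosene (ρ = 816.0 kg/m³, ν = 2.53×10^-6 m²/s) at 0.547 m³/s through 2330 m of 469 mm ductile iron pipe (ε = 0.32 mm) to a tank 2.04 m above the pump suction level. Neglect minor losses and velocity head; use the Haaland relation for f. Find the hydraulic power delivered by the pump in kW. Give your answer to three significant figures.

P_hyd ≈ 215 kW

V = 4Q/(πD²) = 3.166 m/s; Re = 5.87×10^5; ε/D = 6.82×10^-4; f = 0.01855
h_f = f(L/D)V²/2g = 47.09 m
Total head H = z + h_f = 2.04 + 47.09 = 49.13 m
P_hyd = ρgQH = 816.0·9.81·0.547·49.13 = 215.1 kW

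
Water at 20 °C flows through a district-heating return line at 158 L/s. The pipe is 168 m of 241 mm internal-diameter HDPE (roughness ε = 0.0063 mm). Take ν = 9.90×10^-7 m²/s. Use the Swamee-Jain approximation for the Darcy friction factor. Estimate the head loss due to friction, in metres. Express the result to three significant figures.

h_f ≈ 5.33 m

V = 4Q/(πD²) = 4·0.158/(π·0.241²) = 3.464 m/s
Re = VD/ν = 3.464·0.241/9.90×10^-7 = 8.43×10^5 → turbulent
ε/D = 0.0063/241 = 2.61×10^-5
Swamee-Jain: f = 0.01250
h_f = f(L/D)V²/(2g) = 0.01250·(168/0.241)·3.464²/(2·9.81) = 5.328 m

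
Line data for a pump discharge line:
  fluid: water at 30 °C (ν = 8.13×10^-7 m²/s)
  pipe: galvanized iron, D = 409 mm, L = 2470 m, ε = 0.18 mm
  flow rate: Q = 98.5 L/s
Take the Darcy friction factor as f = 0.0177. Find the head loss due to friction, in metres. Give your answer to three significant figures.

h_f ≈ 3.06 m

V = 4Q/(πD²) = 4·0.0985/(π·0.409²) = 0.7497 m/s
h_f = f(L/D)V²/(2g) = 0.01770·(2470/0.409)·0.7497²/(2·9.81) = 3.062 m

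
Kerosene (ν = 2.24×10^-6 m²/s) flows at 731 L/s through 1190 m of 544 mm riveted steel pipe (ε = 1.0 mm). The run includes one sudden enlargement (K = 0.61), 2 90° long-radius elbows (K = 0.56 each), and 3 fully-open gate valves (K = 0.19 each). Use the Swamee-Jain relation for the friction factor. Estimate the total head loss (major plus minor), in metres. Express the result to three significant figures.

H_L ≈ 26.8 m

V = 4Q/(πD²) = 3.145 m/s; V²/2g = 0.5042 m
Re = 7.64×10^5, ε/D = 0.00184 → f = 0.02325 (Swamee-Jain)
Major: h_f = f(L/D)·V²/2g = 0.02325·2188·0.5042 = 25.64 m
Minor: ΣK = 2.30; h_m = ΣK·V²/2g = 1.160 m
Total H_L = 25.64 + 1.160 = 26.80 m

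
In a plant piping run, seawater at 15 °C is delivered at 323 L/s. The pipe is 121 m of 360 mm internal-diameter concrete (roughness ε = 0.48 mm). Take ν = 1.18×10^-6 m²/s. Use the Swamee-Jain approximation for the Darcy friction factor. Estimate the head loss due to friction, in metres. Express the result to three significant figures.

V = 4Q/(πD²) = 4·0.323/(π·0.360²) = 3.173 m/s
Re = VD/ν = 3.173·0.360/1.18×10^-6 = 9.68×10^5 → turbulent
ε/D = 0.48/360 = 0.00133
Swamee-Jain: f = 0.02143
h_f = f(L/D)V²/(2g) = 0.02143·(121/0.360)·3.173²/(2·9.81) = 3.696 m

h_f ≈ 3.70 m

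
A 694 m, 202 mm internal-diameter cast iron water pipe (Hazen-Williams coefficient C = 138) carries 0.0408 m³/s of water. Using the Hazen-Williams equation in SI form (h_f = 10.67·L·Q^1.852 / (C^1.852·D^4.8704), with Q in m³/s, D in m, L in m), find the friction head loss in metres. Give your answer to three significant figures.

h_f = 10.67·694·0.0408^1.852 / (138^1.852·0.202^4.8704) = 5.207 m

h_f ≈ 5.21 m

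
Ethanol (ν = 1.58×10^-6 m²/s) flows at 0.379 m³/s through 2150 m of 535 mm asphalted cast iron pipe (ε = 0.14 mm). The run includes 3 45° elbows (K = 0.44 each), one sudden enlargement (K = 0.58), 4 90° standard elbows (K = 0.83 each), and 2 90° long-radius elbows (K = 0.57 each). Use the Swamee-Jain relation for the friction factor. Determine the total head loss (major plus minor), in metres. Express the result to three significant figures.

V = 4Q/(πD²) = 1.686 m/s; V²/2g = 0.1449 m
Re = 5.71×10^5, ε/D = 2.62×10^-4 → f = 0.01591 (Swamee-Jain)
Major: h_f = f(L/D)·V²/2g = 0.01591·4019·0.1449 = 9.261 m
Minor: ΣK = 6.36; h_m = ΣK·V²/2g = 0.9214 m
Total H_L = 9.261 + 0.9214 = 10.18 m

H_L ≈ 10.2 m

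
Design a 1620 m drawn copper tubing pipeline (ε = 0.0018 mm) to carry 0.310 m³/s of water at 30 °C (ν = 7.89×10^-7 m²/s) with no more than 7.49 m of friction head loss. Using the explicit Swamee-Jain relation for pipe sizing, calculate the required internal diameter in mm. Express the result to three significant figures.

D ≈ 461 mm

Swamee-Jain (Type III): D = 0.66·[ε^1.25·(LQ²/(gh_f))^4.75 + ν·Q^9.4·(L/(gh_f))^5.2]^0.04
LQ²/(gh_f) = 2.119; L/(gh_f) = 22.05
Term 1 = ε^1.25·(…)^4.75 = 2.33×10^-6; Term 2 = ν·Q^9.4·(…)^5.2 = 1.26×10^-4
D = 0.66·(2.33×10^-6 + 1.26×10^-4)^0.04 = 0.4612 m = 461 mm
Check: V = 1.86 m/s, Re = 1.08×10^6, f = 0.01155, h_f = 7.12 m ≈ 7.49 m ✓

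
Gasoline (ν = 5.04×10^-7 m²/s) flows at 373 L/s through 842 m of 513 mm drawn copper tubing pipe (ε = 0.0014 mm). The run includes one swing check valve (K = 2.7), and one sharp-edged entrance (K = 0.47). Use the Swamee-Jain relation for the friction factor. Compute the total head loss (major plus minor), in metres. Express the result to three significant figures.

V = 4Q/(πD²) = 1.805 m/s; V²/2g = 0.1660 m
Re = 1.84×10^6, ε/D = 2.73×10^-6 → f = 0.01061 (Swamee-Jain)
Major: h_f = f(L/D)·V²/2g = 0.01061·1641·0.1660 = 2.889 m
Minor: ΣK = 3.17; h_m = ΣK·V²/2g = 0.5262 m
Total H_L = 2.889 + 0.5262 = 3.415 m

H_L ≈ 3.42 m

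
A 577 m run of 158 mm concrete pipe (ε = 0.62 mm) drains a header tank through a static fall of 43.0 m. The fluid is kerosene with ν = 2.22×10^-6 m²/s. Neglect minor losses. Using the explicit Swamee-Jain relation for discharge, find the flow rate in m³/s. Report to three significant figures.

Q ≈ 0.0555 m³/s

Swamee-Jain (Type II): Q = -0.965·√(gD⁵h_f/L)·ln[ε/(3.7D) + √(3.17ν²L/(gD³h_f))]
√(gD⁵h_f/L) = √(9.81·0.158⁵·43.0/577) = 0.008484
ε/(3.7D) = 0.00106; √(3.17ν²L/(gD³h_f)) = 7.36×10^-5
Q = -0.965·0.008484·ln(0.001134) = 0.05553 m³/s
Check: V = 2.83 m/s, Re = 2.02×10^5, f = 0.02899, h_f = 43.3 m ≈ 43.0 m ✓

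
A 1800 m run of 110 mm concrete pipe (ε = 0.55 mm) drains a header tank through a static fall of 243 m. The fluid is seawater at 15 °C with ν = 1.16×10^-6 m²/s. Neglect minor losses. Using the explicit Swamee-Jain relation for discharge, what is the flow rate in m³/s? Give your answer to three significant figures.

Q ≈ 0.0293 m³/s

Swamee-Jain (Type II): Q = -0.965·√(gD⁵h_f/L)·ln[ε/(3.7D) + √(3.17ν²L/(gD³h_f))]
√(gD⁵h_f/L) = √(9.81·0.110⁵·243/1800) = 0.004618
ε/(3.7D) = 0.00135; √(3.17ν²L/(gD³h_f)) = 4.92×10^-5
Q = -0.965·0.004618·ln(0.001401) = 0.02928 m³/s
Check: V = 3.08 m/s, Re = 2.92×10^5, f = 0.03083, h_f = 244 m ≈ 243 m ✓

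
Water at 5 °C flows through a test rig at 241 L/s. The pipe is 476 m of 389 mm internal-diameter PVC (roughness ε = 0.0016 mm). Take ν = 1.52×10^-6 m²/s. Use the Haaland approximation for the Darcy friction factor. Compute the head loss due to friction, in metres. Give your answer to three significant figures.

V = 4Q/(πD²) = 4·0.241/(π·0.389²) = 2.028 m/s
Re = VD/ν = 2.028·0.389/1.52×10^-6 = 5.19×10^5 → turbulent
ε/D = 0.0016/389 = 4.11×10^-6
Haaland: f = 0.01302
h_f = f(L/D)V²/(2g) = 0.01302·(476/0.389)·2.028²/(2·9.81) = 3.340 m

h_f ≈ 3.34 m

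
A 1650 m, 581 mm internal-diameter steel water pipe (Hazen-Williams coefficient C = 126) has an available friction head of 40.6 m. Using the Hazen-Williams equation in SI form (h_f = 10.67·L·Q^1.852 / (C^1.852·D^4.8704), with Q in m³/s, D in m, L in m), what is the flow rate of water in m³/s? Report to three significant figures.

Q ≈ 1.14 m³/s

Rearranging: Q = [h_f·C^1.852·D^4.8704 / (10.67·L)]^(1/1.852)
Q = [40.6·126^1.852·0.581^4.8704 / (10.67·1650)]^0.540 = 1.138 m³/s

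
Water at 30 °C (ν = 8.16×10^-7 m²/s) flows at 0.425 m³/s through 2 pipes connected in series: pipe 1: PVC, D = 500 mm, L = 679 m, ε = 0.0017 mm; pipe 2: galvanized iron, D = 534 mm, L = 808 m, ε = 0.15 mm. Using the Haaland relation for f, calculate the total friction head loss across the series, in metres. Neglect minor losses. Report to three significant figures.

Pipe 1: V = 2.165 m/s, Re = 1.33×10^6, ε/D = 3.40×10^-6, f = 0.01112, h_1 = f(L/D)V²/2g = 3.607 m
Pipe 2: V = 1.898 m/s, Re = 1.24×10^6, ε/D = 2.81×10^-4, f = 0.01530, h_2 = f(L/D)V²/2g = 4.250 m
Series → Q common, losses add: H = Σh = 7.857 m

H ≈ 7.86 m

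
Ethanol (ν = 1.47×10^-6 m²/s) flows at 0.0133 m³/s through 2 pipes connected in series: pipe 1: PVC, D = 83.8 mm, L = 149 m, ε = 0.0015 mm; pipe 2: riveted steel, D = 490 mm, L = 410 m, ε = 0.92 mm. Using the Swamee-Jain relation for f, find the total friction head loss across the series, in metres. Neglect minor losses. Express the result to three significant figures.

H ≈ 8.89 m

Pipe 1: V = 2.411 m/s, Re = 1.37×10^5, ε/D = 1.79×10^-5, f = 0.01686, h_1 = f(L/D)V²/2g = 8.887 m
Pipe 2: V = 0.07053 m/s, Re = 2.35×10^4, ε/D = 0.00188, f = 0.02913, h_2 = f(L/D)V²/2g = 0.006179 m
Series → Q common, losses add: H = Σh = 8.893 m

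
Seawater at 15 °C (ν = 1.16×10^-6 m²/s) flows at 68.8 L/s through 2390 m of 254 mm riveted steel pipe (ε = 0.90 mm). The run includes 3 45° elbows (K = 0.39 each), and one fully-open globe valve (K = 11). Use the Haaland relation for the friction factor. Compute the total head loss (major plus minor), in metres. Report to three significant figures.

H_L ≈ 25.8 m

V = 4Q/(πD²) = 1.358 m/s; V²/2g = 0.09396 m
Re = 2.97×10^5, ε/D = 0.00354 → f = 0.02785 (Haaland)
Major: h_f = f(L/D)·V²/2g = 0.02785·9409·0.09396 = 24.63 m
Minor: ΣK = 12.2; h_m = ΣK·V²/2g = 1.144 m
Total H_L = 24.63 + 1.144 = 25.77 m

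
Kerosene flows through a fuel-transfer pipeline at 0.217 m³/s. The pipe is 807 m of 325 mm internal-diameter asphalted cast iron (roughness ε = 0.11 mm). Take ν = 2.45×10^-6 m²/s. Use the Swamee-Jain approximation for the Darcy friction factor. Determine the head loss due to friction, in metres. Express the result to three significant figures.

V = 4Q/(πD²) = 4·0.217/(π·0.325²) = 2.616 m/s
Re = VD/ν = 2.616·0.325/2.45×10^-6 = 3.47×10^5 → turbulent
ε/D = 0.11/325 = 3.38×10^-4
Swamee-Jain: f = 0.01712
h_f = f(L/D)V²/(2g) = 0.01712·(807/0.325)·2.616²/(2·9.81) = 14.82 m

h_f ≈ 14.8 m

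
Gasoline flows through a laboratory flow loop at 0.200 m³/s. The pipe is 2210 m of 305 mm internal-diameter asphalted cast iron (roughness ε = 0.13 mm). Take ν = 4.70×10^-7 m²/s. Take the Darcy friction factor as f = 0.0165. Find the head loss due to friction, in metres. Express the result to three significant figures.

h_f ≈ 45.7 m

V = 4Q/(πD²) = 4·0.200/(π·0.305²) = 2.737 m/s
h_f = f(L/D)V²/(2g) = 0.01650·(2210/0.305)·2.737²/(2·9.81) = 45.66 m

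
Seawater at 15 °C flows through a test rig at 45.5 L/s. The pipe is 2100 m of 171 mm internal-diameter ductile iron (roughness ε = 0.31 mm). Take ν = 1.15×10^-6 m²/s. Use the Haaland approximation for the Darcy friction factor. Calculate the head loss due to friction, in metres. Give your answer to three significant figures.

V = 4Q/(πD²) = 4·0.0455/(π·0.171²) = 1.981 m/s
Re = VD/ν = 1.981·0.171/1.15×10^-6 = 2.95×10^5 → turbulent
ε/D = 0.31/171 = 0.00181
Haaland: f = 0.02344
h_f = f(L/D)V²/(2g) = 0.02344·(2100/0.171)·1.981²/(2·9.81) = 57.60 m

h_f ≈ 57.6 m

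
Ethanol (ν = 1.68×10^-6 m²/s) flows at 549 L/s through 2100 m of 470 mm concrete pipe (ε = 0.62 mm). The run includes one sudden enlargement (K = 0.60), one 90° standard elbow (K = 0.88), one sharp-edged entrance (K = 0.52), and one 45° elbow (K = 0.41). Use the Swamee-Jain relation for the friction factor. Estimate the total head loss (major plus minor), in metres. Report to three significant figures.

H_L ≈ 50.0 m

V = 4Q/(πD²) = 3.164 m/s; V²/2g = 0.5104 m
Re = 8.85×10^5, ε/D = 0.00132 → f = 0.02140 (Swamee-Jain)
Major: h_f = f(L/D)·V²/2g = 0.02140·4468·0.5104 = 48.80 m
Minor: ΣK = 2.41; h_m = ΣK·V²/2g = 1.230 m
Total H_L = 48.80 + 1.230 = 50.03 m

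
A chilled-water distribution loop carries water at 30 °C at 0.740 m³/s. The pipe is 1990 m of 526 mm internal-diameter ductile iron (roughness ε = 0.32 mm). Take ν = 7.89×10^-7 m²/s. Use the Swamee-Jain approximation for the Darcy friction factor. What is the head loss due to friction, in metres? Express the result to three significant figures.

V = 4Q/(πD²) = 4·0.740/(π·0.526²) = 3.405 m/s
Re = VD/ν = 3.405·0.526/7.89×10^-7 = 2.27×10^6 → turbulent
ε/D = 0.32/526 = 6.08×10^-4
Swamee-Jain: f = 0.01772
h_f = f(L/D)V²/(2g) = 0.01772·(1990/0.526)·3.405²/(2·9.81) = 39.63 m

h_f ≈ 39.6 m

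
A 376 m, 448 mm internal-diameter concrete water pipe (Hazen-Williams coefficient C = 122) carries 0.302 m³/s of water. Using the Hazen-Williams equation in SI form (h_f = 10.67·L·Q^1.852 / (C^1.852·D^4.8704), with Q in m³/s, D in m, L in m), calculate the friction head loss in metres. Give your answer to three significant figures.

h_f = 10.67·376·0.302^1.852 / (122^1.852·0.448^4.8704) = 2.984 m

h_f ≈ 2.98 m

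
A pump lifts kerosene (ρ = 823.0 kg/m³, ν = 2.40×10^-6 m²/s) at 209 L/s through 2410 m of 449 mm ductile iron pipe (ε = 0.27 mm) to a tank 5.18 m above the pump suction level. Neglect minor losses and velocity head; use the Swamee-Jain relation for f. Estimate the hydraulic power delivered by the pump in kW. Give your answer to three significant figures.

P_hyd ≈ 24.1 kW

V = 4Q/(πD²) = 1.320 m/s; Re = 2.47×10^5; ε/D = 6.01×10^-4; f = 0.01914
h_f = f(L/D)V²/2g = 9.121 m
Total head H = z + h_f = 5.18 + 9.121 = 14.30 m
P_hyd = ρgQH = 823.0·9.81·0.209·14.30 = 24.13 kW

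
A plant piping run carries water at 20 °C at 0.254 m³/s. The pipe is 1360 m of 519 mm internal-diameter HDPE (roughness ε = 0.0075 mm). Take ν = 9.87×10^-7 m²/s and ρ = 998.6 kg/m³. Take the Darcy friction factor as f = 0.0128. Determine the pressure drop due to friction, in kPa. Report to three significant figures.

Δp ≈ 24.1 kPa

V = 4Q/(πD²) = 4·0.254/(π·0.519²) = 1.201 m/s
h_f = f(L/D)V²/(2g) = 0.01280·(1360/0.519)·1.201²/(2·9.81) = 2.464 m
Δp = ρg·h_f = 998.6·9.81·2.464 = 24.14 kPa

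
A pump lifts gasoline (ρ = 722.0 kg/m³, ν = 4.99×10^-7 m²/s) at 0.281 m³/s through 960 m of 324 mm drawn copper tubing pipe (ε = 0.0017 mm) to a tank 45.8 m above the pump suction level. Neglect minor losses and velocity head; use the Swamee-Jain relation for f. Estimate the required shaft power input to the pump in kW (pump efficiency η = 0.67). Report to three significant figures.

P_shaft ≈ 190 kW

V = 4Q/(πD²) = 3.408 m/s; Re = 2.21×10^6; ε/D = 5.25×10^-6; f = 0.01041
h_f = f(L/D)V²/2g = 18.27 m
Total head H = z + h_f = 45.8 + 18.27 = 64.07 m
P_hyd = ρgQH = 722.0·9.81·0.281·64.07 = 127.5 kW
P_shaft = P_hyd/η = 127.5/0.67 = 190.3 kW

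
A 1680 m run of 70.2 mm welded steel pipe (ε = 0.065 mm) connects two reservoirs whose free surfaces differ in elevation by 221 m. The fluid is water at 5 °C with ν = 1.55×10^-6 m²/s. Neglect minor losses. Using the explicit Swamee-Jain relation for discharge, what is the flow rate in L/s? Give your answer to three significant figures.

Swamee-Jain (Type II): Q = -0.965·√(gD⁵h_f/L)·ln[ε/(3.7D) + √(3.17ν²L/(gD³h_f))]
√(gD⁵h_f/L) = √(9.81·0.0702⁵·221/1680) = 0.001483
ε/(3.7D) = 2.50×10^-4; √(3.17ν²L/(gD³h_f)) = 1.31×10^-4
Q = -0.965·0.001483·ln(3.809×10^-4) = 0.01127 m³/s
Check: V = 2.91 m/s, Re = 1.32×10^5, f = 0.02154, h_f = 223 m ≈ 221 m ✓

Q ≈ 11.3 L/s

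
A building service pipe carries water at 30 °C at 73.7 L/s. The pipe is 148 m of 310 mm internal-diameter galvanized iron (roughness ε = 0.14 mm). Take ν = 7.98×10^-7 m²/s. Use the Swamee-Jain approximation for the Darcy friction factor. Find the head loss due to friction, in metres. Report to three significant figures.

h_f ≈ 0.412 m

V = 4Q/(πD²) = 4·0.0737/(π·0.310²) = 0.9765 m/s
Re = VD/ν = 0.9765·0.310/7.98×10^-7 = 3.79×10^5 → turbulent
ε/D = 0.14/310 = 4.52×10^-4
Swamee-Jain: f = 0.01775
h_f = f(L/D)V²/(2g) = 0.01775·(148/0.310)·0.9765²/(2·9.81) = 0.4119 m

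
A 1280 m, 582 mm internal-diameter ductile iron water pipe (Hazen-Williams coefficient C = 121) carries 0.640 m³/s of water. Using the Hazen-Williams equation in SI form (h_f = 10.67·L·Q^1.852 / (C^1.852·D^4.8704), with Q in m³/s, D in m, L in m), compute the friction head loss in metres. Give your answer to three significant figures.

h_f = 10.67·1280·0.640^1.852 / (121^1.852·0.582^4.8704) = 11.59 m

h_f ≈ 11.6 m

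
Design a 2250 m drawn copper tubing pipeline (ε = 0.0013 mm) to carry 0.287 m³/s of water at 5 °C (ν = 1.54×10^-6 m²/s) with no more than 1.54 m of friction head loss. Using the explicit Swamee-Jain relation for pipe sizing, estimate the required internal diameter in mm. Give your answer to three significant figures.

Swamee-Jain (Type III): D = 0.66·[ε^1.25·(LQ²/(gh_f))^4.75 + ν·Q^9.4·(L/(gh_f))^5.2]^0.04
LQ²/(gh_f) = 12.27; L/(gh_f) = 148.9
Term 1 = ε^1.25·(…)^4.75 = 0.00652; Term 2 = ν·Q^9.4·(…)^5.2 = 2.46
D = 0.66·(0.00652 + 2.46)^0.04 = 0.6843 m = 684 mm
Check: V = 0.780 m/s, Re = 3.47×10^5, f = 0.01402, h_f = 1.43 m ≈ 1.54 m ✓

D ≈ 684 mm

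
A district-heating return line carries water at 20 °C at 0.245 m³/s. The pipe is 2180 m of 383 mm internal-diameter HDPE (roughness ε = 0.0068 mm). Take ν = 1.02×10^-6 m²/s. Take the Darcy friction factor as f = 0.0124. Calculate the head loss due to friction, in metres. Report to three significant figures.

h_f ≈ 16.3 m

V = 4Q/(πD²) = 4·0.245/(π·0.383²) = 2.127 m/s
h_f = f(L/D)V²/(2g) = 0.01240·(2180/0.383)·2.127²/(2·9.81) = 16.27 m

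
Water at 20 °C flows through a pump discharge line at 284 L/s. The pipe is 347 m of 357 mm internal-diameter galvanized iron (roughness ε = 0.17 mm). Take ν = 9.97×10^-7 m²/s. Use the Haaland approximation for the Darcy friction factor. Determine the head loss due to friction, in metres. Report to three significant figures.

h_f ≈ 6.78 m

V = 4Q/(πD²) = 4·0.284/(π·0.357²) = 2.837 m/s
Re = VD/ν = 2.837·0.357/9.97×10^-7 = 1.02×10^6 → turbulent
ε/D = 0.17/357 = 4.76×10^-4
Haaland: f = 0.01700
h_f = f(L/D)V²/(2g) = 0.01700·(347/0.357)·2.837²/(2·9.81) = 6.779 m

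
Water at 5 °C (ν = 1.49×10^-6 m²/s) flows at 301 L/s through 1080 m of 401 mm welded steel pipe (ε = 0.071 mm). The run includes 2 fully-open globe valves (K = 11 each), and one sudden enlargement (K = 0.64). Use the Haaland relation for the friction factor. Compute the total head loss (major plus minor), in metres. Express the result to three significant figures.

H_L ≈ 18.1 m

V = 4Q/(πD²) = 2.383 m/s; V²/2g = 0.2895 m
Re = 6.41×10^5, ε/D = 1.77×10^-4 → f = 0.01476 (Haaland)
Major: h_f = f(L/D)·V²/2g = 0.01476·2693·0.2895 = 11.51 m
Minor: ΣK = 22.6; h_m = ΣK·V²/2g = 6.555 m
Total H_L = 11.51 + 6.555 = 18.07 m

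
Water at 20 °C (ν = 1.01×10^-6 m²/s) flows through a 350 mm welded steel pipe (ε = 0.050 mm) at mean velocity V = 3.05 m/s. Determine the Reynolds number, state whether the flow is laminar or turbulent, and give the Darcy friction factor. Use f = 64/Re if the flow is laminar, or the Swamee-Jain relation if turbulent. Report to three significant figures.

Re = VD/ν = 3.050·0.350/1.01×10^-6 = 1.06×10^6
Re > 4000 → turbulent; ε/D = 1.43×10^-4
Swamee-Jain: f = 0.01404

Re ≈ 1.06×10^6; turbulent; f ≈ 0.0140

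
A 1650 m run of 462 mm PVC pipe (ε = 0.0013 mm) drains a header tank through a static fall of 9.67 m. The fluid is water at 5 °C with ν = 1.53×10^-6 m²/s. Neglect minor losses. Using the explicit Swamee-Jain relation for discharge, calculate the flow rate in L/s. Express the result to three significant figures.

Swamee-Jain (Type II): Q = -0.965·√(gD⁵h_f/L)·ln[ε/(3.7D) + √(3.17ν²L/(gD³h_f))]
√(gD⁵h_f/L) = √(9.81·0.462⁵·9.67/1650) = 0.03479
ε/(3.7D) = 7.61×10^-7; √(3.17ν²L/(gD³h_f)) = 3.62×10^-5
Q = -0.965·0.03479·ln(3.694×10^-5) = 0.3426 m³/s
Check: V = 2.04 m/s, Re = 6.17×10^5, f = 0.01266, h_f = 9.63 m ≈ 9.67 m ✓

Q ≈ 343 L/s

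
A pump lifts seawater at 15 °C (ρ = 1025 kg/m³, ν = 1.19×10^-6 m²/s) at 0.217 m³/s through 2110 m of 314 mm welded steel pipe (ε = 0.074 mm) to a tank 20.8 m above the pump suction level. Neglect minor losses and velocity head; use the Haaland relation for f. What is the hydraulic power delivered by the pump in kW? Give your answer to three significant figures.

P_hyd ≈ 135 kW

V = 4Q/(πD²) = 2.802 m/s; Re = 7.39×10^5; ε/D = 2.36×10^-4; f = 0.01522
h_f = f(L/D)V²/2g = 40.92 m
Total head H = z + h_f = 20.8 + 40.92 = 61.72 m
P_hyd = ρgQH = 1025·9.81·0.217·61.72 = 134.7 kW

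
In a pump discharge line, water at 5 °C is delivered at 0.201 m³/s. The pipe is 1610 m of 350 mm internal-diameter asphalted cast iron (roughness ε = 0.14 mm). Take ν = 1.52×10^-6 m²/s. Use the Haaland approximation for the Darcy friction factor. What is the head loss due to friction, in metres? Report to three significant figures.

V = 4Q/(πD²) = 4·0.201/(π·0.350²) = 2.089 m/s
Re = VD/ν = 2.089·0.350/1.52×10^-6 = 4.81×10^5 → turbulent
ε/D = 0.14/350 = 4.00×10^-4
Haaland: f = 0.01694
h_f = f(L/D)V²/(2g) = 0.01694·(1610/0.350)·2.089²/(2·9.81) = 17.34 m

h_f ≈ 17.3 m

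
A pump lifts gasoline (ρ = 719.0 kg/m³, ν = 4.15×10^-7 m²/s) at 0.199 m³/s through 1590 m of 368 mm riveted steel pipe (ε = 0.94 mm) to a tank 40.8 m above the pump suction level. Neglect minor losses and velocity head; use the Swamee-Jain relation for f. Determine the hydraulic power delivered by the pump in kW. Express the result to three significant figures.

V = 4Q/(πD²) = 1.871 m/s; Re = 1.66×10^6; ε/D = 0.00255; f = 0.02516
h_f = f(L/D)V²/2g = 19.40 m
Total head H = z + h_f = 40.8 + 19.40 = 60.20 m
P_hyd = ρgQH = 719.0·9.81·0.199·60.20 = 84.50 kW

P_hyd ≈ 84.5 kW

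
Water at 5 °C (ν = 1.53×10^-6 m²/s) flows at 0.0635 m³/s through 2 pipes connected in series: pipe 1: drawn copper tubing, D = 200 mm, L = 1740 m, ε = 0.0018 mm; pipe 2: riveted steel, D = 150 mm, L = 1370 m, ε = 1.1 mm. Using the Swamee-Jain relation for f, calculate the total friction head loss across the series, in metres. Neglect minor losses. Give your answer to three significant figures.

H ≈ 234 m

Pipe 1: V = 2.021 m/s, Re = 2.64×10^5, ε/D = 9.00×10^-6, f = 0.01482, h_1 = f(L/D)V²/2g = 26.85 m
Pipe 2: V = 3.593 m/s, Re = 3.52×10^5, ε/D = 0.00733, f = 0.03454, h_2 = f(L/D)V²/2g = 207.6 m
Series → Q common, losses add: H = Σh = 234.5 m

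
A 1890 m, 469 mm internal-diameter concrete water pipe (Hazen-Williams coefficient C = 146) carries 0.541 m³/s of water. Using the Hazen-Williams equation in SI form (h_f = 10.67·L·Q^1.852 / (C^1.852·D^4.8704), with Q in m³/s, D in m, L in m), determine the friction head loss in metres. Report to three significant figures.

h_f ≈ 25.3 m

h_f = 10.67·1890·0.541^1.852 / (146^1.852·0.469^4.8704) = 25.33 m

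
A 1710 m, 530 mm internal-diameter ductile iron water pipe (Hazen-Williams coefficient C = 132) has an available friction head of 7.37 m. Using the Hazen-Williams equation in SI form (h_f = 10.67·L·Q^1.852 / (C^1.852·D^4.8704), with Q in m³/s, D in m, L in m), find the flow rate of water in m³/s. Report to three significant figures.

Q ≈ 0.366 m³/s

Rearranging: Q = [h_f·C^1.852·D^4.8704 / (10.67·L)]^(1/1.852)
Q = [7.37·132^1.852·0.530^4.8704 / (10.67·1710)]^0.540 = 0.3656 m³/s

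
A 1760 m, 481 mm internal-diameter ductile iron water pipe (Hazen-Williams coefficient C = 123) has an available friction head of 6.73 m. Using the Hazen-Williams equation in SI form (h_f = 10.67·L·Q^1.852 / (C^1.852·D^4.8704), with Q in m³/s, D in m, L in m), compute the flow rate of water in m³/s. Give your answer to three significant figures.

Q ≈ 0.247 m³/s

Rearranging: Q = [h_f·C^1.852·D^4.8704 / (10.67·L)]^(1/1.852)
Q = [6.73·123^1.852·0.481^4.8704 / (10.67·1760)]^0.540 = 0.2475 m³/s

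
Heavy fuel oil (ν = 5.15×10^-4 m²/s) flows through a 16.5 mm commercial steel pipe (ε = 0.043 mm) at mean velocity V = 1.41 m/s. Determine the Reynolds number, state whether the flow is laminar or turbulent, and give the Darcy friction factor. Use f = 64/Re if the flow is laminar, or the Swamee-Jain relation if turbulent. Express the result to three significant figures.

Re ≈ 45.2; laminar; f = 64/Re ≈ 1.42

Re = VD/ν = 1.410·0.0165/5.15×10^-4 = 45.2
Re < 2300 → laminar → f = 64/Re = 1.417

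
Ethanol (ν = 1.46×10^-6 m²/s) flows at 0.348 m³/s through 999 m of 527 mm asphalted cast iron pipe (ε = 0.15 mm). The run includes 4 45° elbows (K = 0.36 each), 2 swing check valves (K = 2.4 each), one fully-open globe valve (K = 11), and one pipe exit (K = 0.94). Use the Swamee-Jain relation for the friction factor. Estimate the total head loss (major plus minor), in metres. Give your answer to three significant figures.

H_L ≈ 6.32 m

V = 4Q/(πD²) = 1.595 m/s; V²/2g = 0.1297 m
Re = 5.76×10^5, ε/D = 2.85×10^-4 → f = 0.01609 (Swamee-Jain)
Major: h_f = f(L/D)·V²/2g = 0.01609·1896·0.1297 = 3.958 m
Minor: ΣK = 18.2; h_m = ΣK·V²/2g = 2.358 m
Total H_L = 3.958 + 2.358 = 6.316 m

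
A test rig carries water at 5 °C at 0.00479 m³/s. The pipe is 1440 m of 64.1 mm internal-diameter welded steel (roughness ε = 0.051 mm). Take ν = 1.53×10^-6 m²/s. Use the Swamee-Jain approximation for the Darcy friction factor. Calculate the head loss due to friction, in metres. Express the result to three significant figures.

h_f ≈ 57.7 m

V = 4Q/(πD²) = 4·0.00479/(π·0.0641²) = 1.484 m/s
Re = VD/ν = 1.484·0.0641/1.53×10^-6 = 6.22×10^4 → turbulent
ε/D = 0.051/64.1 = 7.96×10^-4
Swamee-Jain: f = 0.02286
h_f = f(L/D)V²/(2g) = 0.02286·(1440/0.0641)·1.484²/(2·9.81) = 57.67 m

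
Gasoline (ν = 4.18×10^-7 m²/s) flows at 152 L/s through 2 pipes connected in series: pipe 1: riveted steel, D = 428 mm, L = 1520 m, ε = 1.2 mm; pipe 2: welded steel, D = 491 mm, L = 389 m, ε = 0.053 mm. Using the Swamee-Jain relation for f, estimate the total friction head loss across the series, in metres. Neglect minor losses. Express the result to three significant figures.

Pipe 1: V = 1.056 m/s, Re = 1.08×10^6, ε/D = 0.00280, f = 0.02587, h_1 = f(L/D)V²/2g = 5.227 m
Pipe 2: V = 0.8028 m/s, Re = 9.43×10^5, ε/D = 1.08×10^-4, f = 0.01369, h_2 = f(L/D)V²/2g = 0.3562 m
Series → Q common, losses add: H = Σh = 5.584 m

H ≈ 5.58 m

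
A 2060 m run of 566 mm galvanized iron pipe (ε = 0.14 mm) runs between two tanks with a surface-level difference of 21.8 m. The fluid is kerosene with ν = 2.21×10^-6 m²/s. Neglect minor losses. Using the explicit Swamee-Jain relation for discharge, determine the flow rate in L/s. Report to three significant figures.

Swamee-Jain (Type II): Q = -0.965·√(gD⁵h_f/L)·ln[ε/(3.7D) + √(3.17ν²L/(gD³h_f))]
√(gD⁵h_f/L) = √(9.81·0.566⁵·21.8/2060) = 0.07766
ε/(3.7D) = 6.69×10^-5; √(3.17ν²L/(gD³h_f)) = 2.87×10^-5
Q = -0.965·0.07766·ln(9.553×10^-5) = 0.6936 m³/s
Check: V = 2.76 m/s, Re = 7.06×10^5, f = 0.01556, h_f = 21.9 m ≈ 21.8 m ✓

Q ≈ 694 L/s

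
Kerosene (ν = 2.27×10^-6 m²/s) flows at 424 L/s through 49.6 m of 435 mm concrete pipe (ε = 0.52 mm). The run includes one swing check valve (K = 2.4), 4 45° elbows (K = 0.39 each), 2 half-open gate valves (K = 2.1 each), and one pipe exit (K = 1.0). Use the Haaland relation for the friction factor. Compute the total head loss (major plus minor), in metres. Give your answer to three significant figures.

V = 4Q/(πD²) = 2.853 m/s; V²/2g = 0.4149 m
Re = 5.47×10^5, ε/D = 0.00120 → f = 0.02098 (Haaland)
Major: h_f = f(L/D)·V²/2g = 0.02098·114.0·0.4149 = 0.9925 m
Minor: ΣK = 9.16; h_m = ΣK·V²/2g = 3.800 m
Total H_L = 0.9925 + 3.800 = 4.793 m

H_L ≈ 4.79 m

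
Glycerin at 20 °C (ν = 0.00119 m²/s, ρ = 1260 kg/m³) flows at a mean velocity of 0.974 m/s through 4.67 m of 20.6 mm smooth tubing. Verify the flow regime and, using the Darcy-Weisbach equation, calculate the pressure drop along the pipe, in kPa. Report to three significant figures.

Δp ≈ 514 kPa

Re = VD/ν = 0.974·0.02060/0.00119 = 16.9 → laminar (Re < 2300)
f = 64/Re = 3.796
h_f = f(L/D)V²/(2g) = 3.796·(4.67/0.02060)·0.974²/(2·9.81) = 41.61 m
Δp = ρg·h_f = 1260·9.81·41.61 = 514.3 kPa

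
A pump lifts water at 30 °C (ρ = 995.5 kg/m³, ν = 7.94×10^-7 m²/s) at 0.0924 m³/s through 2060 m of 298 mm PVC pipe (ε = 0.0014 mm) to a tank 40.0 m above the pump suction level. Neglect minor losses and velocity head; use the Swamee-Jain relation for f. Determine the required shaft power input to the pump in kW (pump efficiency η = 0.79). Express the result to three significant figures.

P_shaft ≈ 55.0 kW

V = 4Q/(πD²) = 1.325 m/s; Re = 4.97×10^5; ε/D = 4.70×10^-6; f = 0.01318
h_f = f(L/D)V²/2g = 8.150 m
Total head H = z + h_f = 40.0 + 8.150 = 48.15 m
P_hyd = ρgQH = 995.5·9.81·0.0924·48.15 = 43.45 kW
P_shaft = P_hyd/η = 43.45/0.79 = 55.00 kW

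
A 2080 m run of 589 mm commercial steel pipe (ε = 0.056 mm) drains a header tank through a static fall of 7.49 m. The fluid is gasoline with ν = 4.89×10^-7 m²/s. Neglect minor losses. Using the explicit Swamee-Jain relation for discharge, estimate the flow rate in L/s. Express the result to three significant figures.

Q ≈ 494 L/s

Swamee-Jain (Type II): Q = -0.965·√(gD⁵h_f/L)·ln[ε/(3.7D) + √(3.17ν²L/(gD³h_f))]
√(gD⁵h_f/L) = √(9.81·0.589⁵·7.49/2080) = 0.05004
ε/(3.7D) = 2.57×10^-5; √(3.17ν²L/(gD³h_f)) = 1.02×10^-5
Q = -0.965·0.05004·ln(3.594×10^-5) = 0.4942 m³/s
Check: V = 1.81 m/s, Re = 2.18×10^6, f = 0.01273, h_f = 7.54 m ≈ 7.49 m ✓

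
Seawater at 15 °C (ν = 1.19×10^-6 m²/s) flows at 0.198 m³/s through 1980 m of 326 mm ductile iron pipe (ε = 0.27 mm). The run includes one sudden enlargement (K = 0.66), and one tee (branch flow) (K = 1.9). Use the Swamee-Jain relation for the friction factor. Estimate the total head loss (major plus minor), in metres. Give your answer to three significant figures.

V = 4Q/(πD²) = 2.372 m/s; V²/2g = 0.2868 m
Re = 6.50×10^5, ε/D = 8.28×10^-4 → f = 0.01941 (Swamee-Jain)
Major: h_f = f(L/D)·V²/2g = 0.01941·6074·0.2868 = 33.80 m
Minor: ΣK = 2.56; h_m = ΣK·V²/2g = 0.7342 m
Total H_L = 33.80 + 0.7342 = 34.54 m

H_L ≈ 34.5 m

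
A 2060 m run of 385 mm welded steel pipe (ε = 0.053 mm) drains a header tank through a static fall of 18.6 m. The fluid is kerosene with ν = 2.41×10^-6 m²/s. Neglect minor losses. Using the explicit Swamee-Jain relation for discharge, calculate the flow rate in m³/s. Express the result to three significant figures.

Q ≈ 0.244 m³/s

Swamee-Jain (Type II): Q = -0.965·√(gD⁵h_f/L)·ln[ε/(3.7D) + √(3.17ν²L/(gD³h_f))]
√(gD⁵h_f/L) = √(9.81·0.385⁵·18.6/2060) = 0.02737
ε/(3.7D) = 3.72×10^-5; √(3.17ν²L/(gD³h_f)) = 6.04×10^-5
Q = -0.965·0.02737·ln(9.756×10^-5) = 0.2439 m³/s
Check: V = 2.10 m/s, Re = 3.35×10^5, f = 0.01557, h_f = 18.6 m ≈ 18.6 m ✓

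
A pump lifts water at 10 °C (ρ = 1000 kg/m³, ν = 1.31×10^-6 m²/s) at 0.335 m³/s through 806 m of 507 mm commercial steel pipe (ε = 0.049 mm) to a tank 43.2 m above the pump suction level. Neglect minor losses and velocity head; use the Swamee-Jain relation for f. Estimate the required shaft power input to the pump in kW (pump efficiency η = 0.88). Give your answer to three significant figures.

V = 4Q/(πD²) = 1.659 m/s; Re = 6.42×10^5; ε/D = 9.66×10^-5; f = 0.01403
h_f = f(L/D)V²/2g = 3.131 m
Total head H = z + h_f = 43.2 + 3.131 = 46.33 m
P_hyd = ρgQH = 1000·9.81·0.335·46.33 = 152.3 kW
P_shaft = P_hyd/η = 152.3/0.88 = 173.0 kW

P_shaft ≈ 173 kW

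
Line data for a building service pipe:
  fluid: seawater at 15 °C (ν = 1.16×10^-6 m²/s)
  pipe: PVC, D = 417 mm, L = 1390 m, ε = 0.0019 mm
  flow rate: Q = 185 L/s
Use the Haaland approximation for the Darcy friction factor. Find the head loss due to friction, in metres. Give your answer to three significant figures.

V = 4Q/(πD²) = 4·0.185/(π·0.417²) = 1.355 m/s
Re = VD/ν = 1.355·0.417/1.16×10^-6 = 4.87×10^5 → turbulent
ε/D = 0.0019/417 = 4.56×10^-6
Haaland: f = 0.01317
h_f = f(L/D)V²/(2g) = 0.01317·(1390/0.417)·1.355²/(2·9.81) = 4.107 m

h_f ≈ 4.11 m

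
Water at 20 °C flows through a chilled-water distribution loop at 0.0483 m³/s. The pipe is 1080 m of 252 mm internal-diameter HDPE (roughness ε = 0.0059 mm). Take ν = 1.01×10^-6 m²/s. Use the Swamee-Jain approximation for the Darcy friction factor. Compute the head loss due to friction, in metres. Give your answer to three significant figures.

V = 4Q/(πD²) = 4·0.0483/(π·0.252²) = 0.9684 m/s
Re = VD/ν = 0.9684·0.252/1.01×10^-6 = 2.42×10^5 → turbulent
ε/D = 0.0059/252 = 2.34×10^-5
Swamee-Jain: f = 0.01521
h_f = f(L/D)V²/(2g) = 0.01521·(1080/0.252)·0.9684²/(2·9.81) = 3.117 m

h_f ≈ 3.12 m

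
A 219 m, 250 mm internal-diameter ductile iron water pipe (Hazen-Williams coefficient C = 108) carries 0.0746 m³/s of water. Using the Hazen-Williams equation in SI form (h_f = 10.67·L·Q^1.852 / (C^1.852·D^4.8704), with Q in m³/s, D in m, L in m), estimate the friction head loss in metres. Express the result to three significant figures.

h_f = 10.67·219·0.0746^1.852 / (108^1.852·0.250^4.8704) = 2.801 m

h_f ≈ 2.80 m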